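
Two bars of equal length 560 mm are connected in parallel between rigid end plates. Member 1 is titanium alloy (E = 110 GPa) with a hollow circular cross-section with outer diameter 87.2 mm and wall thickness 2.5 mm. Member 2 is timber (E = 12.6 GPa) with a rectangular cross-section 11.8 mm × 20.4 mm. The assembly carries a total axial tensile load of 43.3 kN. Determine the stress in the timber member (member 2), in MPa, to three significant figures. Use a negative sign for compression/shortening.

7.16 MPa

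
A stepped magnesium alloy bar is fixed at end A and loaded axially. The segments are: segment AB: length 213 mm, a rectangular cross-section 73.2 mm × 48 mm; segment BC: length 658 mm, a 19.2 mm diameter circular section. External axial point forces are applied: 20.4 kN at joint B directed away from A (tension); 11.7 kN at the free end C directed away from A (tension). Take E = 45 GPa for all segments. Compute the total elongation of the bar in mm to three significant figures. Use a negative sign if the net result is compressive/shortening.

0.634 mm

Internal axial forces (sectioning from the free end, tension +): N_BC = 11.7 kN, N_AB = 32.1 kN.
A_AB = 3514 mm².
A_BC = 289.5 mm².
δ_AB = 32100·213/(3514·45000) = 0.04324 mm
δ_BC = 11700·658/(289.5·45000) = 0.5909 mm
δ = Σδ_i = 0.6341 mm.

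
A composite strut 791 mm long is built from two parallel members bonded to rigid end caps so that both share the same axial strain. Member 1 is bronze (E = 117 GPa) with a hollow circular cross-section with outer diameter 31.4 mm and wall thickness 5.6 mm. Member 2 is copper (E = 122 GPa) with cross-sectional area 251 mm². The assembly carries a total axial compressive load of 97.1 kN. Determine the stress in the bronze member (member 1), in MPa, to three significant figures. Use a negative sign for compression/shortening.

A_1 = 453.9 mm².
Equal strain + equilibrium ⇒ each member carries load in proportion to AE: A₁E₁ = 53110000 N, A₂E₂ = 30620000 N, ΣAE = 83730000 N.
σ₁ = P·E₁/ΣAE = -97100·117000/83730000 = -135.7 MPa.

-136 MPa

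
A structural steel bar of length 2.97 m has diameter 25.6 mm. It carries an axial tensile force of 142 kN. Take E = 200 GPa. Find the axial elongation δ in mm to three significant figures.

A = 514.7 mm².
δ_mech = NL/(AE) = 142000·2970/(514.7·200000) = 4.097 mm.

4.10 mm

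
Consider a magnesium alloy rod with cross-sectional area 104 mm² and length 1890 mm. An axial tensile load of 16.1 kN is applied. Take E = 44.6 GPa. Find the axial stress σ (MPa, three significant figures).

155 MPa

σ = N/A = 16100/104 = 154.8 MPa.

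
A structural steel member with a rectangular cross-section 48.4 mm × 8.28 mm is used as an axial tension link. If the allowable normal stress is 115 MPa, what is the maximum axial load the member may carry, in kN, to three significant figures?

46.1 kN

A = 400.8 mm².
P_max = σ_allow · A = 115 · 400.8 = 46090 N = 46.09 kN.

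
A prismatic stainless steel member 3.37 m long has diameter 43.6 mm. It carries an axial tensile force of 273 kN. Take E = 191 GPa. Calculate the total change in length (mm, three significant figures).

3.23 mm

A = 1493 mm².
δ_mech = NL/(AE) = 273000·3370/(1493·191000) = 3.226 mm.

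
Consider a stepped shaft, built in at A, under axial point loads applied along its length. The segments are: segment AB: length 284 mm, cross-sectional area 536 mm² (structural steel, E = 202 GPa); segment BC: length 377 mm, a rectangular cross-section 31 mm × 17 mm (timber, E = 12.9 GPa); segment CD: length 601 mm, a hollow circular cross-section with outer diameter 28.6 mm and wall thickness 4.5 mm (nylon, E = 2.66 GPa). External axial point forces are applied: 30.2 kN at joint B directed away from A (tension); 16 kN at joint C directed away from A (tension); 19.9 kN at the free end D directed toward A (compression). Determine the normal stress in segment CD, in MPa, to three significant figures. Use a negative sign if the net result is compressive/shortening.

Internal axial forces (sectioning from the free end, tension +): N_CD = -19.9 kN, N_BC = -3.9 kN, N_AB = 26.3 kN.
A_CD = 340.7 mm².
σ_CD = N_CD/A_CD = -19900/340.7 = -58.41 MPa.

-58.4 MPa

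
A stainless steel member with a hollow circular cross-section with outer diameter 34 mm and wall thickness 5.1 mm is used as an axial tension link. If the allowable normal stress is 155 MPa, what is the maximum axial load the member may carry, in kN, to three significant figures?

A = 463 mm².
P_max = σ_allow · A = 155 · 463 = 71770 N = 71.77 kN.

71.8 kN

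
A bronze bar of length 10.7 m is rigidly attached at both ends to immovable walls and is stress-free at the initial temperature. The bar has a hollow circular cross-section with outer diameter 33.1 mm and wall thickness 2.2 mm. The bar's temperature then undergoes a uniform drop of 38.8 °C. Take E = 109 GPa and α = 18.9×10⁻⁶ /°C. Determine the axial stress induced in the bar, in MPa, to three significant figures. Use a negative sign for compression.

79.9 MPa

Free thermal expansion αLΔT = 18.9e-6 · 10700 · -38.8 = -7.847 mm.
The walls impose strain ε = −(-7.847)/10700 = 7.3332e-04; σ = Eε = 109000 · 7.3332e-04 = 79.93 MPa.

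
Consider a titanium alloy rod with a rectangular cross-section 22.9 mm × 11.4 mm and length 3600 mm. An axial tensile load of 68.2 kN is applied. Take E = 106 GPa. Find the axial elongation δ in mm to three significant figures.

8.87 mm

A = 261.1 mm².
δ_mech = NL/(AE) = 68200·3600/(261.1·106000) = 8.872 mm.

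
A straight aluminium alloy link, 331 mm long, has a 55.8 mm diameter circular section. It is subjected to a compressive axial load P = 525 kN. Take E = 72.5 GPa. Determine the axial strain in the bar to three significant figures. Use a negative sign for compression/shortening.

A = 2445 mm².
σ = N/A = -214.7 MPa; ε = σ/E = -214.7/72500 = -2.961e-03.

-0.00296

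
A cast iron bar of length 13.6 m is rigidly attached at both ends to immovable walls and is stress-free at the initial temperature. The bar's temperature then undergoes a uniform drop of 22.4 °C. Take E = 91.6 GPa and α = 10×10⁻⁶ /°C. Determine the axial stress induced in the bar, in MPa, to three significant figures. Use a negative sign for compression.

20.5 MPa

Free thermal expansion αLΔT = 10e-6 · 13600 · -22.4 = -3.046 mm.
The walls impose strain ε = −(-3.046)/13600 = 2.2400e-04; σ = Eε = 91600 · 2.2400e-04 = 20.52 MPa.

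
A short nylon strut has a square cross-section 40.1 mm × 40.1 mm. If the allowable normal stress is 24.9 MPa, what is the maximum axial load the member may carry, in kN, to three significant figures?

A = 1608 mm².
P_max = σ_allow · A = 24.9 · 1608 = 40040 N = 40.04 kN.

40.0 kN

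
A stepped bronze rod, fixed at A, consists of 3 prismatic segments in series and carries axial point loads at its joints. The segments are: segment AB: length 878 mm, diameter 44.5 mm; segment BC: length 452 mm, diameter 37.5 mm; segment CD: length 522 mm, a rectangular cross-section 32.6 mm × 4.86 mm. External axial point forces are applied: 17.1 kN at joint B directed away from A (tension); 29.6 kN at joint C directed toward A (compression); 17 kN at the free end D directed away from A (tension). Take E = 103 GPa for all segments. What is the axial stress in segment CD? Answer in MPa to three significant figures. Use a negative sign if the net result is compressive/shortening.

Internal axial forces (sectioning from the free end, tension +): N_CD = 17 kN, N_BC = -12.6 kN, N_AB = 4.5 kN.
A_CD = 158.4 mm².
σ_CD = N_CD/A_CD = 17000/158.4 = 107.3 MPa.

107 MPa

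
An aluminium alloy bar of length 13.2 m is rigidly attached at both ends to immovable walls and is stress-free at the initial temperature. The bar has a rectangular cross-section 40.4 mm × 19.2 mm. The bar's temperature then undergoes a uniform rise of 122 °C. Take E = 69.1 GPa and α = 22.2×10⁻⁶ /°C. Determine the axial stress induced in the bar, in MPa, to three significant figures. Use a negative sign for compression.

-187 MPa

Free thermal expansion αLΔT = 22.2e-6 · 13200 · 122 = 35.75 mm.
The walls impose strain ε = −(35.75)/13200 = -2.7084e-03; σ = Eε = 69100 · -2.7084e-03 = -187.2 MPa.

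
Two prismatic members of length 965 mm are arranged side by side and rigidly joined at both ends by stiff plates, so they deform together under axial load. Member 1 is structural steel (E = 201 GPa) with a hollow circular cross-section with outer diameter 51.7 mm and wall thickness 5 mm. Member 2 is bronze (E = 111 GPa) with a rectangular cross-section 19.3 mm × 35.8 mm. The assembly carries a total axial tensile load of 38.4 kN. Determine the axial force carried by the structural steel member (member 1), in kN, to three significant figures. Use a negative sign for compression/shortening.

25.3 kN

A_1 = 733.6 mm².
A_2 = 690.9 mm².
Equal strain + equilibrium ⇒ each member carries load in proportion to AE: A₁E₁ = 147400000 N, A₂E₂ = 76690000 N, ΣAE = 224100000 N.
F₁ = P·A₁E₁/ΣAE = 38400·147400000/224100000 = 25260 N.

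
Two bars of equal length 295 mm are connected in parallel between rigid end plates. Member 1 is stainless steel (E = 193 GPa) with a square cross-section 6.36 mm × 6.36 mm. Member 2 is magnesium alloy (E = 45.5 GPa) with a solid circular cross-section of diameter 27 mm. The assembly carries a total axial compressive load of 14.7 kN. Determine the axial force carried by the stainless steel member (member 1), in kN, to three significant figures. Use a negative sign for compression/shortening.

-3.39 kN

A_1 = 40.45 mm².
A_2 = 572.6 mm².
Equal strain + equilibrium ⇒ each member carries load in proportion to AE: A₁E₁ = 7807000 N, A₂E₂ = 26050000 N, ΣAE = 33860000 N.
F₁ = P·A₁E₁/ΣAE = -14700·7807000/33860000 = -3389 N.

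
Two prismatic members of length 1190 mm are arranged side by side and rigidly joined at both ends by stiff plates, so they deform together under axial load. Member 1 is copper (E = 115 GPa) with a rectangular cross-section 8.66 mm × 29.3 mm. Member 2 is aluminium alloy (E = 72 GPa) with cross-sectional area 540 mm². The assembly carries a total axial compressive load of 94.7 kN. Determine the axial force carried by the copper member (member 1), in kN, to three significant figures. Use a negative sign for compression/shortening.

-40.6 kN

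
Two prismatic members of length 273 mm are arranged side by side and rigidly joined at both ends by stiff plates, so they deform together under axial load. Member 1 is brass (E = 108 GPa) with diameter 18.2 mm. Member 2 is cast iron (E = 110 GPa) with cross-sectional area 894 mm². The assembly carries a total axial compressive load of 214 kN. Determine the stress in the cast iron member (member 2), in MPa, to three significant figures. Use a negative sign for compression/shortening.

-186 MPa

A_1 = 260.2 mm².
Equal strain + equilibrium ⇒ each member carries load in proportion to AE: A₁E₁ = 28100000 N, A₂E₂ = 98340000 N, ΣAE = 126400000 N.
σ₂ = P·E₂/ΣAE = -214000·110000/126400000 = -186.2 MPa.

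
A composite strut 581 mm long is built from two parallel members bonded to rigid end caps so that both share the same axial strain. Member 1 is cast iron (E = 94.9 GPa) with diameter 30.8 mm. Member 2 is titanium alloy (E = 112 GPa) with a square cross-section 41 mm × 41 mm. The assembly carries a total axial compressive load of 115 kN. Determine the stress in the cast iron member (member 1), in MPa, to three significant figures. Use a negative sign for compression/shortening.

A_1 = 745.1 mm².
A_2 = 1681 mm².
Equal strain + equilibrium ⇒ each member carries load in proportion to AE: A₁E₁ = 70710000 N, A₂E₂ = 188300000 N, ΣAE = 259000000 N.
σ₁ = P·E₁/ΣAE = -115000·94900/259000000 = -42.14 MPa.

-42.1 MPa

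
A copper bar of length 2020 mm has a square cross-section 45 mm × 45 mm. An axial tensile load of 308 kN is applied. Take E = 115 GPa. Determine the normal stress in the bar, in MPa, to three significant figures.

152 MPa

A = 2025 mm².
σ = N/A = 308000/2025 = 152.1 MPa.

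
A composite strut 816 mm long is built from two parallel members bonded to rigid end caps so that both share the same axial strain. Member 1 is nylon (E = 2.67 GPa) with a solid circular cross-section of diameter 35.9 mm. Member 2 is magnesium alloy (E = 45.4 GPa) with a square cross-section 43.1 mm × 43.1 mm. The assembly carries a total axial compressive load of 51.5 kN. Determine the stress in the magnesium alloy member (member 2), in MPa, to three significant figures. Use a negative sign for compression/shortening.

-26.9 MPa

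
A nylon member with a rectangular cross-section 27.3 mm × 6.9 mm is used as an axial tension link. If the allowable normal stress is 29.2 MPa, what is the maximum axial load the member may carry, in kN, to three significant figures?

5.50 kN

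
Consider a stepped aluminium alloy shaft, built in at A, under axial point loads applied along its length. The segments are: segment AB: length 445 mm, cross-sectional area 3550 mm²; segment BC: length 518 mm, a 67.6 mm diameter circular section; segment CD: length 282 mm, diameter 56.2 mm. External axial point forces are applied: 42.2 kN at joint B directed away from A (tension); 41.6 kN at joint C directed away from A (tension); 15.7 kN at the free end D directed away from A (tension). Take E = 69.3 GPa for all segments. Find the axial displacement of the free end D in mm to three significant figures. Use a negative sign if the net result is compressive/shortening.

Internal axial forces (sectioning from the free end, tension +): N_CD = 15.7 kN, N_BC = 57.3 kN, N_AB = 99.5 kN.
A_BC = 3589 mm².
A_CD = 2481 mm².
δ_AB = 99500·445/(3550·69300) = 0.18 mm
δ_BC = 57300·518/(3589·69300) = 0.1193 mm
δ_CD = 15700·282/(2481·69300) = 0.02575 mm
δ = Σδ_i = 0.3251 mm.

0.325 mm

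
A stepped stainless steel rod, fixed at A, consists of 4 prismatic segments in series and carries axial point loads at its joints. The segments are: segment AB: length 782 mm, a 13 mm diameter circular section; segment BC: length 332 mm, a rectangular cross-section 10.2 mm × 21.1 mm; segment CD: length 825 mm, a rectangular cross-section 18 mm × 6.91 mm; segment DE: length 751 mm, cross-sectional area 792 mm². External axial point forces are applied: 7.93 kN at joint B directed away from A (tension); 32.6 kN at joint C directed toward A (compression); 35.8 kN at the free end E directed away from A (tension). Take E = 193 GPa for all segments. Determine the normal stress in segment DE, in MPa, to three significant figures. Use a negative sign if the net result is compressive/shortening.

Internal axial forces (sectioning from the free end, tension +): N_DE = 35.8 kN, N_CD = 35.8 kN, N_BC = 3.2 kN, N_AB = 11.13 kN.
σ_DE = N_DE/A_DE = 35800/792 = 45.2 MPa.

45.2 MPa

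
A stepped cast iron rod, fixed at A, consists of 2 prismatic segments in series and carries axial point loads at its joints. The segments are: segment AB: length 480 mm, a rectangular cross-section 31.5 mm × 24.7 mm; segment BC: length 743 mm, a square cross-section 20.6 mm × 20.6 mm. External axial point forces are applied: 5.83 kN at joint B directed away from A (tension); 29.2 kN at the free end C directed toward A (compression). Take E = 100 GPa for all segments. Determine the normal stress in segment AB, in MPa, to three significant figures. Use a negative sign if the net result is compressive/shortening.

-30.0 MPa

Internal axial forces (sectioning from the free end, tension +): N_BC = -29.2 kN, N_AB = -23.37 kN.
A_AB = 778 mm².
σ_AB = N_AB/A_AB = -23370/778 = -30.04 MPa.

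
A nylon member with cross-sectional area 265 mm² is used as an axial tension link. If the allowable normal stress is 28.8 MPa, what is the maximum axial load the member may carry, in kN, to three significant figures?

P_max = σ_allow · A = 28.8 · 265 = 7632 N = 7.632 kN.

7.63 kN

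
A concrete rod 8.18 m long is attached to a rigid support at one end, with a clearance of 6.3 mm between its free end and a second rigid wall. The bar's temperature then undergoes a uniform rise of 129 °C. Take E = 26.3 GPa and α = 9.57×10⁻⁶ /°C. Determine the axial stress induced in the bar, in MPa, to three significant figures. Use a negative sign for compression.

-12.2 MPa

Free thermal expansion αLΔT = 9.57e-6 · 8180 · 129 = 10.1 mm.
The walls engage after the gap closes; constrained expansion = 10.1 − 6.3 = 3.798 mm.
The walls impose strain ε = −(3.798)/8180 = -4.6436e-04; σ = Eε = 26300 · -4.6436e-04 = -12.21 MPa.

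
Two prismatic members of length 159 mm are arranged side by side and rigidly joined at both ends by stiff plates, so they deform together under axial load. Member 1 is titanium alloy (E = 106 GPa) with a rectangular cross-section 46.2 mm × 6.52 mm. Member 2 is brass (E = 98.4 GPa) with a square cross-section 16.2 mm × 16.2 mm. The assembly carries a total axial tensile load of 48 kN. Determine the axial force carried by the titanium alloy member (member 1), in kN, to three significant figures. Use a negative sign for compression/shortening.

26.5 kN

A_1 = 301.2 mm².
A_2 = 262.4 mm².
Equal strain + equilibrium ⇒ each member carries load in proportion to AE: A₁E₁ = 31930000 N, A₂E₂ = 25820000 N, ΣAE = 57750000 N.
F₁ = P·A₁E₁/ΣAE = 48000·31930000/57750000 = 26540 N.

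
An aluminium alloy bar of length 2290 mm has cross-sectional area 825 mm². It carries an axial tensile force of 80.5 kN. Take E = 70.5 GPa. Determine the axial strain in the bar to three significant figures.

σ = N/A = 97.58 MPa; ε = σ/E = 97.58/70500 = 1.384e-03.

0.00138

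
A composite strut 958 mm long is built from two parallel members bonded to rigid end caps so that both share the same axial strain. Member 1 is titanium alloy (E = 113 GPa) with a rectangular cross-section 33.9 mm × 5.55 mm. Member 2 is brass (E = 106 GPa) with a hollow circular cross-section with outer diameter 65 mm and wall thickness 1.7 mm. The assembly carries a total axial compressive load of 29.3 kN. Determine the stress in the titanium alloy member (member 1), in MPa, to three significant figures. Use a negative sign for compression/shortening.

A_1 = 188.1 mm².
A_2 = 338.1 mm².
Equal strain + equilibrium ⇒ each member carries load in proportion to AE: A₁E₁ = 21260000 N, A₂E₂ = 35840000 N, ΣAE = 57100000 N.
σ₁ = P·E₁/ΣAE = -29300·113000/57100000 = -57.99 MPa.

-58.0 MPa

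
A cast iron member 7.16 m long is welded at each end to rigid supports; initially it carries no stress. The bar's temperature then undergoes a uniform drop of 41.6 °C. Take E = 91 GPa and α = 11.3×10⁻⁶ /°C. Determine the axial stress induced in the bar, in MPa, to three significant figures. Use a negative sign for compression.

Free thermal expansion αLΔT = 11.3e-6 · 7160 · -41.6 = -3.366 mm.
The walls impose strain ε = −(-3.366)/7160 = 4.7008e-04; σ = Eε = 91000 · 4.7008e-04 = 42.78 MPa.

42.8 MPa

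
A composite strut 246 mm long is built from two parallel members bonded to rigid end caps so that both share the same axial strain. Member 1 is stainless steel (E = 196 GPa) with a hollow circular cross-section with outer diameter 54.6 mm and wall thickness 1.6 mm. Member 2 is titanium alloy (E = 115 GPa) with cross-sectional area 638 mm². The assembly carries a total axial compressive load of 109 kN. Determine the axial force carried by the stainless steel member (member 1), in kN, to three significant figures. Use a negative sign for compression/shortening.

A_1 = 266.4 mm².
Equal strain + equilibrium ⇒ each member carries load in proportion to AE: A₁E₁ = 52220000 N, A₂E₂ = 73370000 N, ΣAE = 125600000 N.
F₁ = P·A₁E₁/ΣAE = -109000·52220000/125600000 = -45320 N.

-45.3 kN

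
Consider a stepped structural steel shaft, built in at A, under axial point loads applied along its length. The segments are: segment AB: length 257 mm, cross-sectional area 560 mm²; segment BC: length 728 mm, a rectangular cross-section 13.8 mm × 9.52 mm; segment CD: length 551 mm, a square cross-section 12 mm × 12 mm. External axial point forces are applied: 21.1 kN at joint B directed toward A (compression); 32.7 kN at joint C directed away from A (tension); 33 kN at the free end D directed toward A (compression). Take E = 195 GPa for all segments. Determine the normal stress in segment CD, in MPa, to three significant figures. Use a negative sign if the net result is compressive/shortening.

-229 MPa

Internal axial forces (sectioning from the free end, tension +): N_CD = -33 kN, N_BC = -0.3 kN, N_AB = -21.4 kN.
A_CD = 144 mm².
σ_CD = N_CD/A_CD = -33000/144 = -229.2 MPa.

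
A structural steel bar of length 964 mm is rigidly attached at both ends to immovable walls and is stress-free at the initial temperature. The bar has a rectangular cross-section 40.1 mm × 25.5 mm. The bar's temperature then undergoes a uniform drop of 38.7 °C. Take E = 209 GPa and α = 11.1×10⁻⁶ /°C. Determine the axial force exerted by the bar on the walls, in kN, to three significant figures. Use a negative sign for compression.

91.8 kN

Free thermal expansion αLΔT = 11.1e-6 · 964 · -38.7 = -0.4141 mm.
The walls impose strain ε = −(-0.4141)/964 = 4.2957e-04; σ = Eε = 209000 · 4.2957e-04 = 89.78 MPa.
Wall reaction R = σ·A = 89.78·1023 = 91800 N = 91.8 kN.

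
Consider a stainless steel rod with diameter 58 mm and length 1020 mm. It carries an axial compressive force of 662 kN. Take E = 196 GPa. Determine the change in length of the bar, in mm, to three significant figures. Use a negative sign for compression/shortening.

-1.30 mm

A = 2642 mm².
δ_mech = NL/(AE) = -662000·1020/(2642·196000) = -1.304 mm.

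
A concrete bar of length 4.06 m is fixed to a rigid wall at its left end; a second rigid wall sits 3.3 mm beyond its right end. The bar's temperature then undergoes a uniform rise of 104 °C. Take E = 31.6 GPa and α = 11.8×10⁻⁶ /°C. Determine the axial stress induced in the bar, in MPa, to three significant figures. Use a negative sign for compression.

-13.1 MPa

Free thermal expansion αLΔT = 11.8e-6 · 4060 · 104 = 4.982 mm.
The walls engage after the gap closes; constrained expansion = 4.982 − 3.3 = 1.682 mm.
The walls impose strain ε = −(1.682)/4060 = -4.1439e-04; σ = Eε = 31600 · -4.1439e-04 = -13.09 MPa.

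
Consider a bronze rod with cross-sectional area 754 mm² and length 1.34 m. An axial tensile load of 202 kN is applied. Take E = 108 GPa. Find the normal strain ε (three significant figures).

0.00248

σ = N/A = 267.9 MPa; ε = σ/E = 267.9/108000 = 2.481e-03.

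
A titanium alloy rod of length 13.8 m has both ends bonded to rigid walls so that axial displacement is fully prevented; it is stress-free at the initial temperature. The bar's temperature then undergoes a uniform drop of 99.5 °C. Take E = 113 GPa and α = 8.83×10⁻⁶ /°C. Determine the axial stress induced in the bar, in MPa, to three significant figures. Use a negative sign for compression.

Free thermal expansion αLΔT = 8.83e-6 · 13800 · -99.5 = -12.12 mm.
The walls impose strain ε = −(-12.12)/13800 = 8.7858e-04; σ = Eε = 113000 · 8.7858e-04 = 99.28 MPa.

99.3 MPa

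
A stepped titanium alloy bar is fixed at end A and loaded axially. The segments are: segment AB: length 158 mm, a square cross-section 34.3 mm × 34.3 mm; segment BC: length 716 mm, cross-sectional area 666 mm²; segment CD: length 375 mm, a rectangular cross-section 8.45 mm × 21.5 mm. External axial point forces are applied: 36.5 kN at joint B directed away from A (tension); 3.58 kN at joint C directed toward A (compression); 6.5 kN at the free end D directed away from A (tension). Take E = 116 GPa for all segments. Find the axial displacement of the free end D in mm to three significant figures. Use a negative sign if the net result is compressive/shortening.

Internal axial forces (sectioning from the free end, tension +): N_CD = 6.5 kN, N_BC = 2.92 kN, N_AB = 39.42 kN.
A_AB = 1176 mm².
A_CD = 181.7 mm².
δ_AB = 39420·158/(1176·116000) = 0.04564 mm
δ_BC = 2920·716/(666·116000) = 0.02706 mm
δ_CD = 6500·375/(181.7·116000) = 0.1157 mm
δ = Σδ_i = 0.1884 mm.

0.188 mm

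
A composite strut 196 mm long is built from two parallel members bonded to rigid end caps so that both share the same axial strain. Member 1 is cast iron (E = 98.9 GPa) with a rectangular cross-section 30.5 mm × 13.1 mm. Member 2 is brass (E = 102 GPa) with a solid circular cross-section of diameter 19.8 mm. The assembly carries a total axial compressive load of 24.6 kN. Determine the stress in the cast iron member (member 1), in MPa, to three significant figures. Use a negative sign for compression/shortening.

A_1 = 399.6 mm².
A_2 = 307.9 mm².
Equal strain + equilibrium ⇒ each member carries load in proportion to AE: A₁E₁ = 39520000 N, A₂E₂ = 31410000 N, ΣAE = 70920000 N.
σ₁ = P·E₁/ΣAE = -24600·98900/70920000 = -34.3 MPa.

-34.3 MPa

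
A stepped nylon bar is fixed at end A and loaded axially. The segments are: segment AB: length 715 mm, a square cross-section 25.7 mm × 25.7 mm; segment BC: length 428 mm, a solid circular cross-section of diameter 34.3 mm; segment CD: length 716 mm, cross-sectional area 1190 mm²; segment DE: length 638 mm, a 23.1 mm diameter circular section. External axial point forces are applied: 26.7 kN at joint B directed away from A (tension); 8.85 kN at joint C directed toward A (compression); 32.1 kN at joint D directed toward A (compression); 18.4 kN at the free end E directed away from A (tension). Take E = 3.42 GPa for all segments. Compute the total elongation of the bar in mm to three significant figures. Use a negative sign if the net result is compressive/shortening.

4.04 mm

Internal axial forces (sectioning from the free end, tension +): N_DE = 18.4 kN, N_CD = -13.7 kN, N_BC = -22.55 kN, N_AB = 4.15 kN.
A_AB = 660.5 mm².
A_BC = 924 mm².
A_DE = 419.1 mm².
δ_AB = 4150·715/(660.5·3420) = 1.314 mm
δ_BC = -22550·428/(924·3420) = -3.054 mm
δ_CD = -13700·716/(1190·3420) = -2.41 mm
δ_DE = 18400·638/(419.1·3420) = 8.19 mm
δ = Σδ_i = 4.04 mm.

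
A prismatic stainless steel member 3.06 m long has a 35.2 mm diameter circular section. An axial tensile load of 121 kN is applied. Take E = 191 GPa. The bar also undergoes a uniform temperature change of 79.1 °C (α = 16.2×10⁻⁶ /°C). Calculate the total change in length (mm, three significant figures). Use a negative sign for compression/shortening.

A = 973.1 mm².
δ_mech = NL/(AE) = 121000·3060/(973.1·191000) = 1.992 mm.
δ_thermal = αLΔT = 16.2e-6·3060·79.1 = 3.921 mm.
δ = δ_mech + δ_thermal = 5.913 mm.

5.91 mm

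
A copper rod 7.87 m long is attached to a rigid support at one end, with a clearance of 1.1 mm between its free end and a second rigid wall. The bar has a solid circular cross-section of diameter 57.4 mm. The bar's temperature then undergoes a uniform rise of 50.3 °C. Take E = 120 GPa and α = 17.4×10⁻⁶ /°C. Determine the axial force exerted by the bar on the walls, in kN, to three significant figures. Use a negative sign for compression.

-228 kN

Free thermal expansion αLΔT = 17.4e-6 · 7870 · 50.3 = 6.888 mm.
The walls engage after the gap closes; constrained expansion = 6.888 − 1.1 = 5.788 mm.
The walls impose strain ε = −(5.788)/7870 = -7.3545e-04; σ = Eε = 120000 · -7.3545e-04 = -88.25 MPa.
Wall reaction R = σ·A = -88.25·2588 = -228400 N = -228.4 kN.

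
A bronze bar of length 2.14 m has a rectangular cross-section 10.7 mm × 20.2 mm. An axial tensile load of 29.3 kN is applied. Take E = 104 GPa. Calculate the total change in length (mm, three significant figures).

A = 216.1 mm².
δ_mech = NL/(AE) = 29300·2140/(216.1·104000) = 2.789 mm.

2.79 mm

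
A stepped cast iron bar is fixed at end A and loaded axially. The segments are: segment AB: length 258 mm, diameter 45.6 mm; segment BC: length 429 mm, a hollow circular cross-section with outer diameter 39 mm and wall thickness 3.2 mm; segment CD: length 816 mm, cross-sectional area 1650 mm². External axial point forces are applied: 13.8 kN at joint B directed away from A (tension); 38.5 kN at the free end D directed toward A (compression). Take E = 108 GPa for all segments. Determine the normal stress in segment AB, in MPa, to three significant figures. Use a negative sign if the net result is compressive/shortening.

Internal axial forces (sectioning from the free end, tension +): N_CD = -38.5 kN, N_BC = -38.5 kN, N_AB = -24.7 kN.
A_AB = 1633 mm².
σ_AB = N_AB/A_AB = -24700/1633 = -15.12 MPa.

-15.1 MPa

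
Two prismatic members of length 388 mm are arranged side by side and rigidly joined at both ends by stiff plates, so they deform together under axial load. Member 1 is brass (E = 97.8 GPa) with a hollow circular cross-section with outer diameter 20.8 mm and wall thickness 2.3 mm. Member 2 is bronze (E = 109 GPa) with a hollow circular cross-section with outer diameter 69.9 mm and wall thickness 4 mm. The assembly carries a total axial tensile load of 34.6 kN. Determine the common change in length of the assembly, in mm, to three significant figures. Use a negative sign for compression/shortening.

0.130 mm

A_1 = 133.7 mm².
A_2 = 828.1 mm².
Equal strain + equilibrium ⇒ each member carries load in proportion to AE: A₁E₁ = 13070000 N, A₂E₂ = 90270000 N, ΣAE = 103300000 N.
δ = PL/ΣAE = 34600·388/103300000 = 0.1299 mm.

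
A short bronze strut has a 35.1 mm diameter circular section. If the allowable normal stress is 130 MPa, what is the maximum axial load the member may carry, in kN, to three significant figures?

A = 967.6 mm².
P_max = σ_allow · A = 130 · 967.6 = 125800 N = 125.8 kN.

126 kN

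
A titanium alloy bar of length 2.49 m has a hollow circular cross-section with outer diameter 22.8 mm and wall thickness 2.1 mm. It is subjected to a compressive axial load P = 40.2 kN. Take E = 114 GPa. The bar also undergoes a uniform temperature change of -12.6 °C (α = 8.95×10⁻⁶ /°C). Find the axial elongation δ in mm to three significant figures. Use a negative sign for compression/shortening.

A = 136.6 mm².
δ_mech = NL/(AE) = -40200·2490/(136.6·114000) = -6.43 mm.
δ_thermal = αLΔT = 8.95e-6·2490·-12.6 = -0.2808 mm.
δ = δ_mech + δ_thermal = -6.71 mm.

-6.71 mm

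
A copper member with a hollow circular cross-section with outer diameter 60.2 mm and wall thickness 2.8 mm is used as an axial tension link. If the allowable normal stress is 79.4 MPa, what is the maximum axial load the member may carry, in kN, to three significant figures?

40.1 kN

A = 504.9 mm².
P_max = σ_allow · A = 79.4 · 504.9 = 40090 N = 40.09 kN.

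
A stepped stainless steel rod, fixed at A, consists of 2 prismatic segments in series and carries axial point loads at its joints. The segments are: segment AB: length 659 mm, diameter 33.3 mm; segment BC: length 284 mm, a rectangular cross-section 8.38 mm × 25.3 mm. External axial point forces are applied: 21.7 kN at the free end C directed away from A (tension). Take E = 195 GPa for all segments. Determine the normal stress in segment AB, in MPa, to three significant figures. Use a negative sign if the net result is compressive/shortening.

Internal axial forces (sectioning from the free end, tension +): N_BC = 21.7 kN, N_AB = 21.7 kN.
A_AB = 870.9 mm².
σ_AB = N_AB/A_AB = 21700/870.9 = 24.92 MPa.

24.9 MPa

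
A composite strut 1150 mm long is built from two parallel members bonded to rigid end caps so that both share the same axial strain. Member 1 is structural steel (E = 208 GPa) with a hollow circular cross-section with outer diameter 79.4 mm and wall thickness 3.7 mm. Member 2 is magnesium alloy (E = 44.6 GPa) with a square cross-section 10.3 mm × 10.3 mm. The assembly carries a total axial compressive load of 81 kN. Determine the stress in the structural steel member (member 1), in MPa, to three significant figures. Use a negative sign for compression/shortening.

-89.7 MPa

A_1 = 879.9 mm².
A_2 = 106.1 mm².
Equal strain + equilibrium ⇒ each member carries load in proportion to AE: A₁E₁ = 183000000 N, A₂E₂ = 4732000 N, ΣAE = 187800000 N.
σ₁ = P·E₁/ΣAE = -81000·208000/187800000 = -89.73 MPa.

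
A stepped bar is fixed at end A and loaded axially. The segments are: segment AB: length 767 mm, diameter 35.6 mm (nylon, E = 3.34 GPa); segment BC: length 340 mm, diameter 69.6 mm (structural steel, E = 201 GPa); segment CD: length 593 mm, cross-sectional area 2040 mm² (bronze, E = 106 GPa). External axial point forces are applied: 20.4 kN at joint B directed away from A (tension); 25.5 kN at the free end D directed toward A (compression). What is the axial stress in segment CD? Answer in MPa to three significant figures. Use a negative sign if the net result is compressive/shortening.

Internal axial forces (sectioning from the free end, tension +): N_CD = -25.5 kN, N_BC = -25.5 kN, N_AB = -5.1 kN.
σ_CD = N_CD/A_CD = -25500/2040 = -12.5 MPa.

-12.5 MPa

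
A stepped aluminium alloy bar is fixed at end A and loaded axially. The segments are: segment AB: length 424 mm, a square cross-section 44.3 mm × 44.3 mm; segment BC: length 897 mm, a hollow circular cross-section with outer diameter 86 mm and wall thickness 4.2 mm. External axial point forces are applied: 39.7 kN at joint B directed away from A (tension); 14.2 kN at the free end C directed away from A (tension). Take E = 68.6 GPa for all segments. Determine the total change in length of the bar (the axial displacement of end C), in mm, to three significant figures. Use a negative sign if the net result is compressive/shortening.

Internal axial forces (sectioning from the free end, tension +): N_BC = 14.2 kN, N_AB = 53.9 kN.
A_AB = 1962 mm².
A_BC = 1079 mm².
δ_AB = 53900·424/(1962·68600) = 0.1698 mm
δ_BC = 14200·897/(1079·68600) = 0.172 mm
δ = Σδ_i = 0.3418 mm.

0.342 mm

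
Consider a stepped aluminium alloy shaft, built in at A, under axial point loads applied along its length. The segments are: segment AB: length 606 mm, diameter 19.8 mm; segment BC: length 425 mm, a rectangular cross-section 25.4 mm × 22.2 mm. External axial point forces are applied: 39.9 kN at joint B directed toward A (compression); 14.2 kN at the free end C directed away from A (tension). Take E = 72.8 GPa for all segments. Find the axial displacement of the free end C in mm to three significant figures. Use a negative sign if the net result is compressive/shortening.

-0.548 mm

Internal axial forces (sectioning from the free end, tension +): N_BC = 14.2 kN, N_AB = -25.7 kN.
A_AB = 307.9 mm².
A_BC = 563.9 mm².
δ_AB = -25700·606/(307.9·72800) = -0.6948 mm
δ_BC = 14200·425/(563.9·72800) = 0.147 mm
δ = Σδ_i = -0.5478 mm.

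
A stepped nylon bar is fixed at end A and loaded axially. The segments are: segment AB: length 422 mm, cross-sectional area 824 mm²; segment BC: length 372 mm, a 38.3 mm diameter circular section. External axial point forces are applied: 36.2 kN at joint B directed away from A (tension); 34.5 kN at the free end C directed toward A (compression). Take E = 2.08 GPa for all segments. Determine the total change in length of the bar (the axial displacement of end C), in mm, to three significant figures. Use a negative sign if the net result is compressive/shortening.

-4.94 mm

Internal axial forces (sectioning from the free end, tension +): N_BC = -34.5 kN, N_AB = 1.7 kN.
A_BC = 1152 mm².
δ_AB = 1700·422/(824·2080) = 0.4186 mm
δ_BC = -34500·372/(1152·2080) = -5.356 mm
δ = Σδ_i = -4.937 mm.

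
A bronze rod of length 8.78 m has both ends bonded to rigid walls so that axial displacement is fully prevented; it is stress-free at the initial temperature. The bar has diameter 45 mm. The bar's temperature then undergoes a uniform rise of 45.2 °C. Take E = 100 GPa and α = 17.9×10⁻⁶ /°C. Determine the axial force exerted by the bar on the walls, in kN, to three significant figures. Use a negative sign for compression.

-129 kN

Free thermal expansion αLΔT = 17.9e-6 · 8780 · 45.2 = 7.104 mm.
The walls impose strain ε = −(7.104)/8780 = -8.0908e-04; σ = Eε = 100000 · -8.0908e-04 = -80.91 MPa.
Wall reaction R = σ·A = -80.91·1590 = -128700 N = -128.7 kN.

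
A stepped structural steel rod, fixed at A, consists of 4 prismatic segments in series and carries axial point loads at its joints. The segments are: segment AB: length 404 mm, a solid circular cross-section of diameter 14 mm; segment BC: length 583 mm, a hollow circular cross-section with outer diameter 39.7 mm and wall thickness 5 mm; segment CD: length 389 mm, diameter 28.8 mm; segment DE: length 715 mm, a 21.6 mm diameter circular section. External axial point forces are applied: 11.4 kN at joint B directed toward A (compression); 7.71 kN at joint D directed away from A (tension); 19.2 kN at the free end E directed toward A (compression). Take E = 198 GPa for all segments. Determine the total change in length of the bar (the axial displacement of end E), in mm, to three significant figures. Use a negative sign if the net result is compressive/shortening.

-0.589 mm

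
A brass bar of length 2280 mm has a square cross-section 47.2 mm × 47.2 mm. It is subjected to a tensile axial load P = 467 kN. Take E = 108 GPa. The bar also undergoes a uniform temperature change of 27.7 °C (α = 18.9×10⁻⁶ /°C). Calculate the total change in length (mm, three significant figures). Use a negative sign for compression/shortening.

5.62 mm

A = 2228 mm².
δ_mech = NL/(AE) = 467000·2280/(2228·108000) = 4.425 mm.
δ_thermal = αLΔT = 18.9e-6·2280·27.7 = 1.194 mm.
δ = δ_mech + δ_thermal = 5.619 mm.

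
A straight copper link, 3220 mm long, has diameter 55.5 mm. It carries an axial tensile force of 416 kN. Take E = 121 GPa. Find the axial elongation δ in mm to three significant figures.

4.58 mm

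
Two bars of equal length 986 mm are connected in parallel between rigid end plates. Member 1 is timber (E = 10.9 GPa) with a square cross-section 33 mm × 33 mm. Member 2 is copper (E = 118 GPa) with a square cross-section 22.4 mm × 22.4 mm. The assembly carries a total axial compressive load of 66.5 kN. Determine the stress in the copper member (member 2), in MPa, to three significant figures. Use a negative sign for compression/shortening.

-110 MPa

A_1 = 1089 mm².
A_2 = 501.8 mm².
Equal strain + equilibrium ⇒ each member carries load in proportion to AE: A₁E₁ = 11870000 N, A₂E₂ = 59210000 N, ΣAE = 71080000 N.
σ₂ = P·E₂/ΣAE = -66500·118000/71080000 = -110.4 MPa.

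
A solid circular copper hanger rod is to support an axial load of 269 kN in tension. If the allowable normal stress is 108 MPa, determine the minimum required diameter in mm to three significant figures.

Required area A ≥ P/σ_allow = 269000/108 = 2491 mm².
For a solid circular section, d ≥ √(4A/π) = 56.31 mm.

56.3 mm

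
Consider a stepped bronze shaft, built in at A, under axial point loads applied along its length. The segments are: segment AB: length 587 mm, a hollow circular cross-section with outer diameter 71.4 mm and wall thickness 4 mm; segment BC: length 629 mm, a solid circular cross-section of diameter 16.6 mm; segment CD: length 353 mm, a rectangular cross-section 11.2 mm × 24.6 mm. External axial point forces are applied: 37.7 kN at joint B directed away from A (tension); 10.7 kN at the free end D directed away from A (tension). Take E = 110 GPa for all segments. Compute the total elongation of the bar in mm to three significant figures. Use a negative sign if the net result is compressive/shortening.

0.712 mm

Internal axial forces (sectioning from the free end, tension +): N_CD = 10.7 kN, N_BC = 10.7 kN, N_AB = 48.4 kN.
A_AB = 847 mm².
A_BC = 216.4 mm².
A_CD = 275.5 mm².
δ_AB = 48400·587/(847·110000) = 0.3049 mm
δ_BC = 10700·629/(216.4·110000) = 0.2827 mm
δ_CD = 10700·353/(275.5·110000) = 0.1246 mm
δ = Σδ_i = 0.7123 mm.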